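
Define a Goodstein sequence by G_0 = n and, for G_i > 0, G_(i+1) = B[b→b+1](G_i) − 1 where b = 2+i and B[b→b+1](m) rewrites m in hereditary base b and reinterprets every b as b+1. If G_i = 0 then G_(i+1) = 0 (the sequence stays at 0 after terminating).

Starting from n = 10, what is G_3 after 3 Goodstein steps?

10 —HB2→ 2^(2 + 1) + 2 —bump→ 3^(3 + 1) + 3 = 84 —(−1)→ 83
83 —HB3→ 3^(3 + 1) + 2 —bump→ 4^(4 + 1) + 2 = 1026 —(−1)→ 1025
1025 —HB4→ 4^(4 + 1) + 1 —bump→ 5^(5 + 1) + 1 = 15626 —(−1)→ 15625

15625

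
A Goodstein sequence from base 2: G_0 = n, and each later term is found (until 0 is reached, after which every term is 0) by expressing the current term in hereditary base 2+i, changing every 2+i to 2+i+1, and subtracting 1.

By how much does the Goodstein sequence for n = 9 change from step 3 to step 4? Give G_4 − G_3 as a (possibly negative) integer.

9 —HB2→ 2^(2 + 1) + 1 —bump→ 3^(3 + 1) + 1 = 82 —(−1)→ 81
81 —HB3→ 3^(3 + 1) —bump→ 4^(4 + 1) = 1024 —(−1)→ 1023
1023 —HB4→ 3·4^4 + 3·4^3 + 3·4^2 + 3·4 + 3 —bump→ 3·5^5 + 3·5^3 + 3·5^2 + 3·5 + 3 = 9843 —(−1)→ 9842
9842 —HB5→ 3·5^5 + 3·5^3 + 3·5^2 + 3·5 + 2 —bump→ 3·6^6 + 3·6^3 + 3·6^2 + 3·6 + 2 = 140744 —(−1)→ 140743

130901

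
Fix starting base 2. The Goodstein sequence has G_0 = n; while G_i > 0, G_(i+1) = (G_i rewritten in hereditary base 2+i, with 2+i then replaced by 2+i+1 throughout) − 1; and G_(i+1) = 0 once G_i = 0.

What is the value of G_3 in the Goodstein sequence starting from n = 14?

[0] 14 ≡ 2^(2 + 1) + 2^2 + 2 (base 2). Lift 3: 111. −1: 110.
[1] 110 ≡ 3^(3 + 1) + 3^3 + 2 (base 3). Lift 4: 1282. −1: 1281.
[2] 1281 ≡ 4^(4 + 1) + 4^4 + 1 (base 4). Lift 5: 18751. −1: 18750.
[3] 18750 ≡ 5^(5 + 1) + 5^5 (base 5). Lift 6: 326592. −1: 326591.

18750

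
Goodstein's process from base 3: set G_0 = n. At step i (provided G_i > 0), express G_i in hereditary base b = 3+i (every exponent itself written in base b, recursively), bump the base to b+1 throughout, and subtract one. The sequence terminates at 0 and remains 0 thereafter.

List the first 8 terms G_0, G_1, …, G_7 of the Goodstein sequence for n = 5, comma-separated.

G_0=5  [base 3] 3 + 2  →[3↦4]→  4 + 2 = 6  −1 ⇒ G_1=5
G_1=5  [base 4] 4 + 1  →[4↦5]→  5 + 1 = 6  −1 ⇒ G_2=5
G_2=5  [base 5] 5  →[5↦6]→  6 = 6  −1 ⇒ G_3=5
G_3=5  [base 6] 5  →[6↦7]→  5 = 5  −1 ⇒ G_4=4
G_4=4  [base 7] 4  →[7↦8]→  4 = 4  −1 ⇒ G_5=3
G_5=3  [base 8] 3  →[8↦9]→  3 = 3  −1 ⇒ G_6=2
G_6=2  [base 9] 2  →[9↦10]→  2 = 2  −1 ⇒ G_7=1

5, 5, 5, 5, 4, 3, 2, 1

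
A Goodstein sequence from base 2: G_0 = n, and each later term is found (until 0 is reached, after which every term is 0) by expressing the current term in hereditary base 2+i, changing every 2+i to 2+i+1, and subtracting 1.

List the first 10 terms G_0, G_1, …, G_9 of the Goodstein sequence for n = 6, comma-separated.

G_0=6  [base 2] 2^2 + 2  →[2↦3]→  3^3 + 3 = 30  −1 ⇒ G_1=29
G_1=29  [base 3] 3^3 + 2  →[3↦4]→  4^4 + 2 = 258  −1 ⇒ G_2=257
G_2=257  [base 4] 4^4 + 1  →[4↦5]→  5^5 + 1 = 3126  −1 ⇒ G_3=3125
G_3=3125  [base 5] 5^5  →[5↦6]→  6^6 = 46656  −1 ⇒ G_4=46655
G_4=46655  [base 6] 5·6^5 + 5·6^4 + 5·6^3 + 5·6^2 + 5·6 + 5  →[6↦7]→  5·7^5 + 5·7^4 + 5·7^3 + 5·7^2 + 5·7 + 5 = 98040  −1 ⇒ G_5=98039
G_5=98039  [base 7] 5·7^5 + 5·7^4 + 5·7^3 + 5·7^2 + 5·7 + 4  →[7↦8]→  5·8^5 + 5·8^4 + 5·8^3 + 5·8^2 + 5·8 + 4 = 187244  −1 ⇒ G_6=187243
G_6=187243  [base 8] 5·8^5 + 5·8^4 + 5·8^3 + 5·8^2 + 5·8 + 3  →[8↦9]→  5·9^5 + 5·9^4 + 5·9^3 + 5·9^2 + 5·9 + 3 = 332148  −1 ⇒ G_7=332147
G_7=332147  [base 9] 5·9^5 + 5·9^4 + 5·9^3 + 5·9^2 + 5·9 + 2  →[9↦10]→  5·10^5 + 5·10^4 + 5·10^3 + 5·10^2 + 5·10 + 2 = 555552  −1 ⇒ G_8=555551
G_8=555551  [base 10] 5·10^5 + 5·10^4 + 5·10^3 + 5·10^2 + 5·10 + 1  →[10↦11]→  5·11^5 + 5·11^4 + 5·11^3 + 5·11^2 + 5·11 + 1 = 885776  −1 ⇒ G_9=885775

6, 29, 257, 3125, 46655, 98039, 187243, 332147, 555551, 885775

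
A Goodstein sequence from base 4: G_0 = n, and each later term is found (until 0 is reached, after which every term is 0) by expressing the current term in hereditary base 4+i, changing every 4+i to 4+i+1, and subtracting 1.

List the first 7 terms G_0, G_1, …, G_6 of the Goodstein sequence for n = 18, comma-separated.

base 4: 18 = 4^2 + 2; at 5: 5^2 + 2 = 27; next = 26
base 5: 26 = 5^2 + 1; at 6: 6^2 + 1 = 37; next = 36
base 6: 36 = 6^2; at 7: 7^2 = 49; next = 48
base 7: 48 = 6·7 + 6; at 8: 6·8 + 6 = 54; next = 53
base 8: 53 = 6·8 + 5; at 9: 6·9 + 5 = 59; next = 58
base 9: 58 = 6·9 + 4; at 10: 6·10 + 4 = 64; next = 63

18, 26, 36, 48, 53, 58, 63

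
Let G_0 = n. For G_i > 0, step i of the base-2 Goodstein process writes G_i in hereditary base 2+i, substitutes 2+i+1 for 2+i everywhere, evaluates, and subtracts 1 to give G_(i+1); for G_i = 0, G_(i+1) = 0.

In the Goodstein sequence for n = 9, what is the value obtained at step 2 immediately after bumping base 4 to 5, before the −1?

9843

step 0: 9 = 2^(2 + 1) + 1; sub 3 for 2: 3^(3 + 1) + 1; = 82; G_1 = 82−1 = 81
step 1: 81 = 3^(3 + 1); sub 4 for 3: 4^(4 + 1); = 1024; G_2 = 1024−1 = 1023
step 2: 1023 = 3·4^4 + 3·4^3 + 3·4^2 + 3·4 + 3; sub 5 for 4: 3·5^5 + 3·5^3 + 3·5^2 + 3·5 + 3; = 9843; G_3 = 9843−1 = 9842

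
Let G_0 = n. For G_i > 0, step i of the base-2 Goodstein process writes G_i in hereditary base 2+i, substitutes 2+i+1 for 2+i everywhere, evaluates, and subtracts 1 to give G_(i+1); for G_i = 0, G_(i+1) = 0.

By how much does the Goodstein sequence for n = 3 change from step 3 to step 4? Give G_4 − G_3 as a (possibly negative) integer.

step 0: 3 = 2 + 1; sub 3 for 2: 3 + 1; = 4; G_1 = 4−1 = 3
step 1: 3 = 3; sub 4 for 3: 4; = 4; G_2 = 4−1 = 3
step 2: 3 = 3; sub 5 for 4: 3; = 3; G_3 = 3−1 = 2
step 3: 2 = 2; sub 6 for 5: 2; = 2; G_4 = 2−1 = 1

-1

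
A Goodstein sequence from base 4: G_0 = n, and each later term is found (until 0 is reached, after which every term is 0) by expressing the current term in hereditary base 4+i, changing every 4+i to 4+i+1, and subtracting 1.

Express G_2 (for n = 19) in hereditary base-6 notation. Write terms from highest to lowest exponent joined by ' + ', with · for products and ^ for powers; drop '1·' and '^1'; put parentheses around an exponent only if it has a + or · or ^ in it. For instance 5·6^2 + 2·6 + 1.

6^2 + 1

G_0=19  [base 4] 4^2 + 3  →[4↦5]→  5^2 + 3 = 28  −1 ⇒ G_1=27
G_1=27  [base 5] 5^2 + 2  →[5↦6]→  6^2 + 2 = 38  −1 ⇒ G_2=37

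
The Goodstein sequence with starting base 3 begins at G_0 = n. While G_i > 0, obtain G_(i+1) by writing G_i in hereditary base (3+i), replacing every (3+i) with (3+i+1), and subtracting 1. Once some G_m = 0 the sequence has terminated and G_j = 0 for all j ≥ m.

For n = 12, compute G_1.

19

base 3: 12 = 3^2 + 3; at 4: 4^2 + 4 = 20; next = 19
base 4: 19 = 4^2 + 3; at 5: 5^2 + 3 = 28; next = 27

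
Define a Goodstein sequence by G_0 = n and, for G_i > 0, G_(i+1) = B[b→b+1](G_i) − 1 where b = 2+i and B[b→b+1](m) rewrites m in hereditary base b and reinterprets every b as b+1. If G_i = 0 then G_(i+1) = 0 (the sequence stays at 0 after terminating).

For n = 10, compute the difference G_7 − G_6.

1853361269

[0] 10 ≡ 2^(2 + 1) + 2 (base 2). Lift 3: 84. −1: 83.
[1] 83 ≡ 3^(3 + 1) + 2 (base 3). Lift 4: 1026. −1: 1025.
[2] 1025 ≡ 4^(4 + 1) + 1 (base 4). Lift 5: 15626. −1: 15625.
[3] 15625 ≡ 5^(5 + 1) (base 5). Lift 6: 279936. −1: 279935.
[4] 279935 ≡ 5·6^6 + 5·6^5 + 5·6^4 + 5·6^3 + 5·6^2 + 5·6 + 5 (base 6). Lift 7: 4215755. −1: 4215754.
[5] 4215754 ≡ 5·7^7 + 5·7^5 + 5·7^4 + 5·7^3 + 5·7^2 + 5·7 + 4 (base 7). Lift 8: 84073324. −1: 84073323.
[6] 84073323 ≡ 5·8^8 + 5·8^5 + 5·8^4 + 5·8^3 + 5·8^2 + 5·8 + 3 (base 8). Lift 9: 1937434593. −1: 1937434592.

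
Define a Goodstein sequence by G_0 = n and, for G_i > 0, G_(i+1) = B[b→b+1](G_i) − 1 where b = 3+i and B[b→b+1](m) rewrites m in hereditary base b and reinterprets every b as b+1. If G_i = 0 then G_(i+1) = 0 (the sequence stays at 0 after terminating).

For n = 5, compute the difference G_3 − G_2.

step 0: 5 = 3 + 2; sub 4 for 3: 4 + 2; = 6; G_1 = 6−1 = 5
step 1: 5 = 4 + 1; sub 5 for 4: 5 + 1; = 6; G_2 = 6−1 = 5
step 2: 5 = 5; sub 6 for 5: 6; = 6; G_3 = 6−1 = 5

0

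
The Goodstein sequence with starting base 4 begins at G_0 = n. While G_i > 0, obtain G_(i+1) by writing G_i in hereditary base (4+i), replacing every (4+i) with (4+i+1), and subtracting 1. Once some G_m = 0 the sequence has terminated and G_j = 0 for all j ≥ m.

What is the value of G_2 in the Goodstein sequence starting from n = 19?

37

19 —HB4→ 4^2 + 3 —bump→ 5^2 + 3 = 28 —(−1)→ 27
27 —HB5→ 5^2 + 2 —bump→ 6^2 + 2 = 38 —(−1)→ 37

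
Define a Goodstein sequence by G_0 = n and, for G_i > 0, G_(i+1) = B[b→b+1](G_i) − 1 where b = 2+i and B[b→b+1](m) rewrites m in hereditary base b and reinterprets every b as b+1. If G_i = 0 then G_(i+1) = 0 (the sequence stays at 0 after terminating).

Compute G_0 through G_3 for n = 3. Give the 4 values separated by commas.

i=0: 3 = 2 + 1 (b=2); 2→3: 3 + 1 = 4; 4−1 = 3
i=1: 3 = 3 (b=3); 3→4: 4 = 4; 4−1 = 3
i=2: 3 = 3 (b=4); 4→5: 3 = 3; 3−1 = 2

3, 3, 3, 2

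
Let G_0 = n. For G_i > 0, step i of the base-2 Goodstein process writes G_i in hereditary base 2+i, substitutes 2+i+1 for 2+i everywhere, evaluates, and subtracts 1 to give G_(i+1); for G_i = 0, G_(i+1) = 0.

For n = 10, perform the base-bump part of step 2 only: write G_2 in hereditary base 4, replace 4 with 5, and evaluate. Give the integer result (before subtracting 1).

10 —HB2→ 2^(2 + 1) + 2 —bump→ 3^(3 + 1) + 3 = 84 —(−1)→ 83
83 —HB3→ 3^(3 + 1) + 2 —bump→ 4^(4 + 1) + 2 = 1026 —(−1)→ 1025
1025 —HB4→ 4^(4 + 1) + 1 —bump→ 5^(5 + 1) + 1 = 15626 —(−1)→ 15625

15626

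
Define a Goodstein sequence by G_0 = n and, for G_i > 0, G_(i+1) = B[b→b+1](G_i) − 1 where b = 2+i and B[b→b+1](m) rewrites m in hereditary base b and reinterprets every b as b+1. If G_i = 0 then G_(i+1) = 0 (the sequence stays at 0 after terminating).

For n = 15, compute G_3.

[0] 15 ≡ 2^(2 + 1) + 2^2 + 2 + 1 (base 2). Lift 3: 112. −1: 111.
[1] 111 ≡ 3^(3 + 1) + 3^3 + 3 (base 3). Lift 4: 1284. −1: 1283.
[2] 1283 ≡ 4^(4 + 1) + 4^4 + 3 (base 4). Lift 5: 18753. −1: 18752.
[3] 18752 ≡ 5^(5 + 1) + 5^5 + 2 (base 5). Lift 6: 326594. −1: 326593.

18752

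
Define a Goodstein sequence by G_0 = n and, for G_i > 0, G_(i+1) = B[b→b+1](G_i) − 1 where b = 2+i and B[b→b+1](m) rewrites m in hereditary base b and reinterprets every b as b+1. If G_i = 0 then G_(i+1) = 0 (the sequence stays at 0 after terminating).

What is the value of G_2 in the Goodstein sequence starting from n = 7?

259

step 0: 7 = 2^2 + 2 + 1; sub 3 for 2: 3^3 + 3 + 1; = 31; G_1 = 31−1 = 30
step 1: 30 = 3^3 + 3; sub 4 for 3: 4^4 + 4; = 260; G_2 = 260−1 = 259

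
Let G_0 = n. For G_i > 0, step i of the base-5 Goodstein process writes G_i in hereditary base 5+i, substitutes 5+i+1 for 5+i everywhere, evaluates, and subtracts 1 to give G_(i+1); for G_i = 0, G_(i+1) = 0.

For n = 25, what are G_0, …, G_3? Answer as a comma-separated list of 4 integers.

step 0: 25 = 5^2; sub 6 for 5: 6^2; = 36; G_1 = 36−1 = 35
step 1: 35 = 5·6 + 5; sub 7 for 6: 5·7 + 5; = 40; G_2 = 40−1 = 39
step 2: 39 = 5·7 + 4; sub 8 for 7: 5·8 + 4; = 44; G_3 = 44−1 = 43

25, 35, 39, 43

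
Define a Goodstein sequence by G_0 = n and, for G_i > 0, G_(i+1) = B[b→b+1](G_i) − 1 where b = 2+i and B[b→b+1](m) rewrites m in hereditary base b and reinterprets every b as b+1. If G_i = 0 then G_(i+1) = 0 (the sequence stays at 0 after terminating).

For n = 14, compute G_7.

3487116548

G_0=14  [base 2] 2^(2 + 1) + 2^2 + 2  →[2↦3]→  3^(3 + 1) + 3^3 + 3 = 111  −1 ⇒ G_1=110
G_1=110  [base 3] 3^(3 + 1) + 3^3 + 2  →[3↦4]→  4^(4 + 1) + 4^4 + 2 = 1282  −1 ⇒ G_2=1281
G_2=1281  [base 4] 4^(4 + 1) + 4^4 + 1  →[4↦5]→  5^(5 + 1) + 5^5 + 1 = 18751  −1 ⇒ G_3=18750
G_3=18750  [base 5] 5^(5 + 1) + 5^5  →[5↦6]→  6^(6 + 1) + 6^6 = 326592  −1 ⇒ G_4=326591
G_4=326591  [base 6] 6^(6 + 1) + 5·6^5 + 5·6^4 + 5·6^3 + 5·6^2 + 5·6 + 5  →[6↦7]→  7^(7 + 1) + 5·7^5 + 5·7^4 + 5·7^3 + 5·7^2 + 5·7 + 5 = 5862841  −1 ⇒ G_5=5862840
G_5=5862840  [base 7] 7^(7 + 1) + 5·7^5 + 5·7^4 + 5·7^3 + 5·7^2 + 5·7 + 4  →[7↦8]→  8^(8 + 1) + 5·8^5 + 5·8^4 + 5·8^3 + 5·8^2 + 5·8 + 4 = 134404972  −1 ⇒ G_6=134404971
G_6=134404971  [base 8] 8^(8 + 1) + 5·8^5 + 5·8^4 + 5·8^3 + 5·8^2 + 5·8 + 3  →[8↦9]→  9^(9 + 1) + 5·9^5 + 5·9^4 + 5·9^3 + 5·9^2 + 5·9 + 3 = 3487116549  −1 ⇒ G_7=3487116548
G_7=3487116548  [base 9] 9^(9 + 1) + 5·9^5 + 5·9^4 + 5·9^3 + 5·9^2 + 5·9 + 2  →[9↦10]→  10^(10 + 1) + 5·10^5 + 5·10^4 + 5·10^3 + 5·10^2 + 5·10 + 2 = 100000555552  −1 ⇒ G_8=100000555551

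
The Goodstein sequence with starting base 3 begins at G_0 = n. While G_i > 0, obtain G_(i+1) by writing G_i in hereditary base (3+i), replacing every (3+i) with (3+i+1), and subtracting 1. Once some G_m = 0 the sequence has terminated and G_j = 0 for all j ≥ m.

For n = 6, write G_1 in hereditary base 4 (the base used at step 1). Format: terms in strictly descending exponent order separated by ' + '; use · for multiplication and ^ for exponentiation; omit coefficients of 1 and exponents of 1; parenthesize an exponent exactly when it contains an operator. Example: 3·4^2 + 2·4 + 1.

4 + 3

[0] 6 ≡ 2·3 (base 3). Lift 4: 8. −1: 7.
[1] 7 ≡ 4 + 3 (base 4). Lift 5: 8. −1: 7.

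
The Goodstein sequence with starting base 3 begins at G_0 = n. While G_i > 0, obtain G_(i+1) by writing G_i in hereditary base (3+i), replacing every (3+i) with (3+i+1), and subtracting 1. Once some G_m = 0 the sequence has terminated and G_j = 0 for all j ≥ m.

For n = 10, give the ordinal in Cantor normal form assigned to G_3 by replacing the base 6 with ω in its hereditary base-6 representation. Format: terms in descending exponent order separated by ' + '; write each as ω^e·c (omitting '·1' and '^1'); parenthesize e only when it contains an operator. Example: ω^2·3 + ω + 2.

[0] 10 ≡ 3^2 + 1 (base 3). Lift 4: 17. −1: 16.
[1] 16 ≡ 4^2 (base 4). Lift 5: 25. −1: 24.
[2] 24 ≡ 4·5 + 4 (base 5). Lift 6: 28. −1: 27.
[3] 27 ≡ 4·6 + 3 (base 6). Lift 7: 31. −1: 30.

ω·4 + 3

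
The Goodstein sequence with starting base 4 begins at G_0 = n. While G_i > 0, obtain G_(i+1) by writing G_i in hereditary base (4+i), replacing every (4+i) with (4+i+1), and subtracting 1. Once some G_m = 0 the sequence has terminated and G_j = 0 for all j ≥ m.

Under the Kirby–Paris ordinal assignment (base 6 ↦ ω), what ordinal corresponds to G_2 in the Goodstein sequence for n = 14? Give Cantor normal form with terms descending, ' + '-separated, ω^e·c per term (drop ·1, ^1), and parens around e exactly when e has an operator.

G_0 = 14. HB_4(14) = 3·4 + 2. Bump = 17. G_1 = 16.
G_1 = 16. HB_5(16) = 3·5 + 1. Bump = 19. G_2 = 18.

ω·3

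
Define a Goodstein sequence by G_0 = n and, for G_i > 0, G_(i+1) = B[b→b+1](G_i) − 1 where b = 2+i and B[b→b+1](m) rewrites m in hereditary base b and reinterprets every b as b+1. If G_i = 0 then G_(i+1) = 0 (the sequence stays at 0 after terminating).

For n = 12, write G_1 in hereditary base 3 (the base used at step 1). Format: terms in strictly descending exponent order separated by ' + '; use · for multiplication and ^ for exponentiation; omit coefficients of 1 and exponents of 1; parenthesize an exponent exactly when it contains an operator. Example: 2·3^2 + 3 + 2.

12 —HB2→ 2^(2 + 1) + 2^2 —bump→ 3^(3 + 1) + 3^3 = 108 —(−1)→ 107
107 —HB3→ 3^(3 + 1) + 2·3^2 + 2·3 + 2 —bump→ 4^(4 + 1) + 2·4^2 + 2·4 + 2 = 1066 —(−1)→ 1065

3^(3 + 1) + 2·3^2 + 2·3 + 2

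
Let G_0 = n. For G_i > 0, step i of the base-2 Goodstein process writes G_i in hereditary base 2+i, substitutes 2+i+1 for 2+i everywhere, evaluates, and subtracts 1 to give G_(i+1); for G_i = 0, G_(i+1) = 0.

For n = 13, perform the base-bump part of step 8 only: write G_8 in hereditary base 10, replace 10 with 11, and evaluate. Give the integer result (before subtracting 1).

3138428381104

i=0: 13 = 2^(2 + 1) + 2^2 + 1 (b=2); 2→3: 3^(3 + 1) + 3^3 + 1 = 109; 109−1 = 108
i=1: 108 = 3^(3 + 1) + 3^3 (b=3); 3→4: 4^(4 + 1) + 4^4 = 1280; 1280−1 = 1279
i=2: 1279 = 4^(4 + 1) + 3·4^3 + 3·4^2 + 3·4 + 3 (b=4); 4→5: 5^(5 + 1) + 3·5^3 + 3·5^2 + 3·5 + 3 = 16093; 16093−1 = 16092
i=3: 16092 = 5^(5 + 1) + 3·5^3 + 3·5^2 + 3·5 + 2 (b=5); 5→6: 6^(6 + 1) + 3·6^3 + 3·6^2 + 3·6 + 2 = 280712; 280712−1 = 280711
i=4: 280711 = 6^(6 + 1) + 3·6^3 + 3·6^2 + 3·6 + 1 (b=6); 6→7: 7^(7 + 1) + 3·7^3 + 3·7^2 + 3·7 + 1 = 5765999; 5765999−1 = 5765998
i=5: 5765998 = 7^(7 + 1) + 3·7^3 + 3·7^2 + 3·7 (b=7); 7→8: 8^(8 + 1) + 3·8^3 + 3·8^2 + 3·8 = 134219480; 134219480−1 = 134219479
i=6: 134219479 = 8^(8 + 1) + 3·8^3 + 3·8^2 + 2·8 + 7 (b=8); 8→9: 9^(9 + 1) + 3·9^3 + 3·9^2 + 2·9 + 7 = 3486786856; 3486786856−1 = 3486786855
i=7: 3486786855 = 9^(9 + 1) + 3·9^3 + 3·9^2 + 2·9 + 6 (b=9); 9→10: 10^(10 + 1) + 3·10^3 + 3·10^2 + 2·10 + 6 = 100000003326; 100000003326−1 = 100000003325
i=8: 100000003325 = 10^(10 + 1) + 3·10^3 + 3·10^2 + 2·10 + 5 (b=10); 10→11: 11^(11 + 1) + 3·11^3 + 3·11^2 + 2·11 + 5 = 3138428381104; 3138428381104−1 = 3138428381103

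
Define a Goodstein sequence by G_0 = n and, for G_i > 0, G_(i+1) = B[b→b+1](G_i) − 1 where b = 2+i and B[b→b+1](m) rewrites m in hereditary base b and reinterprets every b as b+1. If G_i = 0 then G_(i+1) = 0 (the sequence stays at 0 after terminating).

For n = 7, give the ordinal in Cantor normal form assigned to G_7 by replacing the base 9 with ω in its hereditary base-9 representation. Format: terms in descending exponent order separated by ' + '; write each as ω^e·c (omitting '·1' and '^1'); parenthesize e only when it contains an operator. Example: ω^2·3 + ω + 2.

7 —HB2→ 2^2 + 2 + 1 —bump→ 3^3 + 3 + 1 = 31 —(−1)→ 30
30 —HB3→ 3^3 + 3 —bump→ 4^4 + 4 = 260 —(−1)→ 259
259 —HB4→ 4^4 + 3 —bump→ 5^5 + 3 = 3128 —(−1)→ 3127
3127 —HB5→ 5^5 + 2 —bump→ 6^6 + 2 = 46658 —(−1)→ 46657
46657 —HB6→ 6^6 + 1 —bump→ 7^7 + 1 = 823544 —(−1)→ 823543
823543 —HB7→ 7^7 —bump→ 8^8 = 16777216 —(−1)→ 16777215
16777215 —HB8→ 7·8^7 + 7·8^6 + 7·8^5 + 7·8^4 + 7·8^3 + 7·8^2 + 7·8 + 7 —bump→ 7·9^7 + 7·9^6 + 7·9^5 + 7·9^4 + 7·9^3 + 7·9^2 + 7·9 + 7 = 37665880 —(−1)→ 37665879
37665879 —HB9→ 7·9^7 + 7·9^6 + 7·9^5 + 7·9^4 + 7·9^3 + 7·9^2 + 7·9 + 6 —bump→ 7·10^7 + 7·10^6 + 7·10^5 + 7·10^4 + 7·10^3 + 7·10^2 + 7·10 + 6 = 77777776 —(−1)→ 77777775

ω^7·7 + ω^6·7 + ω^5·7 + ω^4·7 + ω^3·7 + ω^2·7 + ω·7 + 6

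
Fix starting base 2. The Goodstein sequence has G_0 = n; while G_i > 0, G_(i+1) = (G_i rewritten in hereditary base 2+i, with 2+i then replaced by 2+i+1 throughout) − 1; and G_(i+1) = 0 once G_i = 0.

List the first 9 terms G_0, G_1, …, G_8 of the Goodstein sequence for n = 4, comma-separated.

4 —HB2→ 2^2 —bump→ 3^3 = 27 —(−1)→ 26
26 —HB3→ 2·3^2 + 2·3 + 2 —bump→ 2·4^2 + 2·4 + 2 = 42 —(−1)→ 41
41 —HB4→ 2·4^2 + 2·4 + 1 —bump→ 2·5^2 + 2·5 + 1 = 61 —(−1)→ 60
60 —HB5→ 2·5^2 + 2·5 —bump→ 2·6^2 + 2·6 = 84 —(−1)→ 83
83 —HB6→ 2·6^2 + 6 + 5 —bump→ 2·7^2 + 7 + 5 = 110 —(−1)→ 109
109 —HB7→ 2·7^2 + 7 + 4 —bump→ 2·8^2 + 8 + 4 = 140 —(−1)→ 139
139 —HB8→ 2·8^2 + 8 + 3 —bump→ 2·9^2 + 9 + 3 = 174 —(−1)→ 173
173 —HB9→ 2·9^2 + 9 + 2 —bump→ 2·10^2 + 10 + 2 = 212 —(−1)→ 211

4, 26, 41, 60, 83, 109, 139, 173, 211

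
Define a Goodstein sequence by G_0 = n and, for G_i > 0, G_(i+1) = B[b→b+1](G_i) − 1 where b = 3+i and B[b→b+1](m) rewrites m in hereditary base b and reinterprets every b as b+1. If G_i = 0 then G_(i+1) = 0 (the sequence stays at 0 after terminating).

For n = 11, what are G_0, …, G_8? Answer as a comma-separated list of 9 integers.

i=0: 11 = 3^2 + 2 (b=3); 3→4: 4^2 + 2 = 18; 18−1 = 17
i=1: 17 = 4^2 + 1 (b=4); 4→5: 5^2 + 1 = 26; 26−1 = 25
i=2: 25 = 5^2 (b=5); 5→6: 6^2 = 36; 36−1 = 35
i=3: 35 = 5·6 + 5 (b=6); 6→7: 5·7 + 5 = 40; 40−1 = 39
i=4: 39 = 5·7 + 4 (b=7); 7→8: 5·8 + 4 = 44; 44−1 = 43
i=5: 43 = 5·8 + 3 (b=8); 8→9: 5·9 + 3 = 48; 48−1 = 47
i=6: 47 = 5·9 + 2 (b=9); 9→10: 5·10 + 2 = 52; 52−1 = 51
i=7: 51 = 5·10 + 1 (b=10); 10→11: 5·11 + 1 = 56; 56−1 = 55

11, 17, 25, 35, 39, 43, 47, 51, 55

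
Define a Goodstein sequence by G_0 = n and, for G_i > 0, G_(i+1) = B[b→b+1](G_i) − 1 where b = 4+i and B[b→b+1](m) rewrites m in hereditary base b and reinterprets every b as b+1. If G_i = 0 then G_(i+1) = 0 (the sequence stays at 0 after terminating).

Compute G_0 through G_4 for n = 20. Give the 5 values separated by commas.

20, 29, 39, 51, 65

[0] 20 ≡ 4^2 + 4 (base 4). Lift 5: 30. −1: 29.
[1] 29 ≡ 5^2 + 4 (base 5). Lift 6: 40. −1: 39.
[2] 39 ≡ 6^2 + 3 (base 6). Lift 7: 52. −1: 51.
[3] 51 ≡ 7^2 + 2 (base 7). Lift 8: 66. −1: 65.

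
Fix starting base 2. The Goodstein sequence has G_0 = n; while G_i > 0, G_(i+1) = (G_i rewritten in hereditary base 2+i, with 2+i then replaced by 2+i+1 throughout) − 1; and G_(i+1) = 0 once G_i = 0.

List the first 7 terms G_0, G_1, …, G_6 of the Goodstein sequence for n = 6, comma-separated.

6, 29, 257, 3125, 46655, 98039, 187243

G_0=6  [base 2] 2^2 + 2  →[2↦3]→  3^3 + 3 = 30  −1 ⇒ G_1=29
G_1=29  [base 3] 3^3 + 2  →[3↦4]→  4^4 + 2 = 258  −1 ⇒ G_2=257
G_2=257  [base 4] 4^4 + 1  →[4↦5]→  5^5 + 1 = 3126  −1 ⇒ G_3=3125
G_3=3125  [base 5] 5^5  →[5↦6]→  6^6 = 46656  −1 ⇒ G_4=46655
G_4=46655  [base 6] 5·6^5 + 5·6^4 + 5·6^3 + 5·6^2 + 5·6 + 5  →[6↦7]→  5·7^5 + 5·7^4 + 5·7^3 + 5·7^2 + 5·7 + 5 = 98040  −1 ⇒ G_5=98039
G_5=98039  [base 7] 5·7^5 + 5·7^4 + 5·7^3 + 5·7^2 + 5·7 + 4  →[7↦8]→  5·8^5 + 5·8^4 + 5·8^3 + 5·8^2 + 5·8 + 4 = 187244  −1 ⇒ G_6=187243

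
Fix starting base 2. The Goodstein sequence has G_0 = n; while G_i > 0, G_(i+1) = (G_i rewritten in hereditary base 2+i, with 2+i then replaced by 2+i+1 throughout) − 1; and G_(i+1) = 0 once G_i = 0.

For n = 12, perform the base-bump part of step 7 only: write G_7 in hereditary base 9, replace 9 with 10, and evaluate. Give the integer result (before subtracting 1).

(0) 12|_2 = 2^(2 + 1) + 2^2 ↦ 3^(3 + 1) + 3^3|_3 = 108 ⇒ 107
(1) 107|_3 = 3^(3 + 1) + 2·3^2 + 2·3 + 2 ↦ 4^(4 + 1) + 2·4^2 + 2·4 + 2|_4 = 1066 ⇒ 1065
(2) 1065|_4 = 4^(4 + 1) + 2·4^2 + 2·4 + 1 ↦ 5^(5 + 1) + 2·5^2 + 2·5 + 1|_5 = 15686 ⇒ 15685
(3) 15685|_5 = 5^(5 + 1) + 2·5^2 + 2·5 ↦ 6^(6 + 1) + 2·6^2 + 2·6|_6 = 280020 ⇒ 280019
(4) 280019|_6 = 6^(6 + 1) + 2·6^2 + 6 + 5 ↦ 7^(7 + 1) + 2·7^2 + 7 + 5|_7 = 5764911 ⇒ 5764910
(5) 5764910|_7 = 7^(7 + 1) + 2·7^2 + 7 + 4 ↦ 8^(8 + 1) + 2·8^2 + 8 + 4|_8 = 134217868 ⇒ 134217867
(6) 134217867|_8 = 8^(8 + 1) + 2·8^2 + 8 + 3 ↦ 9^(9 + 1) + 2·9^2 + 9 + 3|_9 = 3486784575 ⇒ 3486784574

100000000212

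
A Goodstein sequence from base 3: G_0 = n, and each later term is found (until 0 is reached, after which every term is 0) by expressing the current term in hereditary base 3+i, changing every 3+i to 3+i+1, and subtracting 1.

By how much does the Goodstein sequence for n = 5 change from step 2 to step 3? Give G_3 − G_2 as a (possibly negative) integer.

[0] 5 ≡ 3 + 2 (base 3). Lift 4: 6. −1: 5.
[1] 5 ≡ 4 + 1 (base 4). Lift 5: 6. −1: 5.
[2] 5 ≡ 5 (base 5). Lift 6: 6. −1: 5.

0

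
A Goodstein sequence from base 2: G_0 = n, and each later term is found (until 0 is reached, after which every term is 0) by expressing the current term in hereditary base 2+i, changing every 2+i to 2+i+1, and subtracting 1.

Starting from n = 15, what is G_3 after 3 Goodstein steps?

15 —HB2→ 2^(2 + 1) + 2^2 + 2 + 1 —bump→ 3^(3 + 1) + 3^3 + 3 + 1 = 112 —(−1)→ 111
111 —HB3→ 3^(3 + 1) + 3^3 + 3 —bump→ 4^(4 + 1) + 4^4 + 4 = 1284 —(−1)→ 1283
1283 —HB4→ 4^(4 + 1) + 4^4 + 3 —bump→ 5^(5 + 1) + 5^5 + 3 = 18753 —(−1)→ 18752
18752 —HB5→ 5^(5 + 1) + 5^5 + 2 —bump→ 6^(6 + 1) + 6^6 + 2 = 326594 —(−1)→ 326593

18752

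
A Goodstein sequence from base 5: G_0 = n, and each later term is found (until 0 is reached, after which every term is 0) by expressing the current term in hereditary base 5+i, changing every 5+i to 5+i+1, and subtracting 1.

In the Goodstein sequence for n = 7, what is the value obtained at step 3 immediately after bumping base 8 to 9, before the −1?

G_0 = 7. HB_5(7) = 5 + 2. Bump = 8. G_1 = 7.
G_1 = 7. HB_6(7) = 6 + 1. Bump = 8. G_2 = 7.
G_2 = 7. HB_7(7) = 7. Bump = 8. G_3 = 7.
G_3 = 7. HB_8(7) = 7. Bump = 7. G_4 = 6.

7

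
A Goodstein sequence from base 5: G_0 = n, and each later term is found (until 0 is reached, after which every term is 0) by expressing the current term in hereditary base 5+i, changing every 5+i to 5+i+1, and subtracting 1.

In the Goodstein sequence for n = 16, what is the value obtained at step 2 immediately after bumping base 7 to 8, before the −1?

G_0 = 16. HB_5(16) = 3·5 + 1. Bump = 19. G_1 = 18.
G_1 = 18. HB_6(18) = 3·6. Bump = 21. G_2 = 20.
G_2 = 20. HB_7(20) = 2·7 + 6. Bump = 22. G_3 = 21.

22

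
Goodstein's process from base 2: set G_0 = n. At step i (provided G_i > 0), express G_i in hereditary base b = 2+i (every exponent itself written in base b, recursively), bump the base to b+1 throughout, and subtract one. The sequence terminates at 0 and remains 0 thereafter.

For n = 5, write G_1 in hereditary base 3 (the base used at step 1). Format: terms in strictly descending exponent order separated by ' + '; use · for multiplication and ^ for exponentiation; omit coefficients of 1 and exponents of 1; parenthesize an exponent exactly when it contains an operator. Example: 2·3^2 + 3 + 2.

3^3

(0) 5|_2 = 2^2 + 1 ↦ 3^3 + 1|_3 = 28 ⇒ 27
(1) 27|_3 = 3^3 ↦ 4^4|_4 = 256 ⇒ 255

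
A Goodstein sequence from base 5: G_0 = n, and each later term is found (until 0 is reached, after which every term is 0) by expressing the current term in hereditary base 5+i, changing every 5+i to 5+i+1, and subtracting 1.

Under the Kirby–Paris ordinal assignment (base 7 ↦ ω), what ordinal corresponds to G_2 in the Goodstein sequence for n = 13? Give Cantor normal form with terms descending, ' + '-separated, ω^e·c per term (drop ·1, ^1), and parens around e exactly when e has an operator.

ω·2 + 1

base 5: 13 = 2·5 + 3; at 6: 2·6 + 3 = 15; next = 14
base 6: 14 = 2·6 + 2; at 7: 2·7 + 2 = 16; next = 15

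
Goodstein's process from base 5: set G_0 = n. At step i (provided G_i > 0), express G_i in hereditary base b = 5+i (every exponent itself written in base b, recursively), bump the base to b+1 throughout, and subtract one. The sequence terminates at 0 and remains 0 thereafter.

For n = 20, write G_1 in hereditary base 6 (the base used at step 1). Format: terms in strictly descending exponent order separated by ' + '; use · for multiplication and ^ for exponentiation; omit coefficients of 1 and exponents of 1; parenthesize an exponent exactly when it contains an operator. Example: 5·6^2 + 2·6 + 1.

G_0=20  [base 5] 4·5  →[5↦6]→  4·6 = 24  −1 ⇒ G_1=23
G_1=23  [base 6] 3·6 + 5  →[6↦7]→  3·7 + 5 = 26  −1 ⇒ G_2=25

3·6 + 5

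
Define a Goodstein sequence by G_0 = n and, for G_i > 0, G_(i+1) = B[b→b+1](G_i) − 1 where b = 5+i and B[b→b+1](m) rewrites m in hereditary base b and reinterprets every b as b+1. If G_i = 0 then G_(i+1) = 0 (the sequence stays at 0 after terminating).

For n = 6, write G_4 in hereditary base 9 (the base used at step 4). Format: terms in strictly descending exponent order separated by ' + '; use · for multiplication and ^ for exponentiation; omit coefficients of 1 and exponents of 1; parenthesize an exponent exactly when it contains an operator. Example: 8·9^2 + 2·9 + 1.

4

G_0 = 6. HB_5(6) = 5 + 1. Bump = 7. G_1 = 6.
G_1 = 6. HB_6(6) = 6. Bump = 7. G_2 = 6.
G_2 = 6. HB_7(6) = 6. Bump = 6. G_3 = 5.
G_3 = 5. HB_8(5) = 5. Bump = 5. G_4 = 4.
G_4 = 4. HB_9(4) = 4. Bump = 4. G_5 = 3.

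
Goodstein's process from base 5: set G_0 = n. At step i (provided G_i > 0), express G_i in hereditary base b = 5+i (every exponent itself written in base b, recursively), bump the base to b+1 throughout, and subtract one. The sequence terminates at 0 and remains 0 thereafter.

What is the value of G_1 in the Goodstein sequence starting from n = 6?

step 0: 6 = 5 + 1; sub 6 for 5: 6 + 1; = 7; G_1 = 7−1 = 6
step 1: 6 = 6; sub 7 for 6: 7; = 7; G_2 = 7−1 = 6

6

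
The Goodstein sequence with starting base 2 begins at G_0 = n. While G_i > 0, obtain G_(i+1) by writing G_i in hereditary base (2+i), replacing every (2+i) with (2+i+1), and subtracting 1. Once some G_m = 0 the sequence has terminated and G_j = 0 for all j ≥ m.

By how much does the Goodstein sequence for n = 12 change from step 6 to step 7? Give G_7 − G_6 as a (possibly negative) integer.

[0] 12 ≡ 2^(2 + 1) + 2^2 (base 2). Lift 3: 108. −1: 107.
[1] 107 ≡ 3^(3 + 1) + 2·3^2 + 2·3 + 2 (base 3). Lift 4: 1066. −1: 1065.
[2] 1065 ≡ 4^(4 + 1) + 2·4^2 + 2·4 + 1 (base 4). Lift 5: 15686. −1: 15685.
[3] 15685 ≡ 5^(5 + 1) + 2·5^2 + 2·5 (base 5). Lift 6: 280020. −1: 280019.
[4] 280019 ≡ 6^(6 + 1) + 2·6^2 + 6 + 5 (base 6). Lift 7: 5764911. −1: 5764910.
[5] 5764910 ≡ 7^(7 + 1) + 2·7^2 + 7 + 4 (base 7). Lift 8: 134217868. −1: 134217867.
[6] 134217867 ≡ 8^(8 + 1) + 2·8^2 + 8 + 3 (base 8). Lift 9: 3486784575. −1: 3486784574.

3352566707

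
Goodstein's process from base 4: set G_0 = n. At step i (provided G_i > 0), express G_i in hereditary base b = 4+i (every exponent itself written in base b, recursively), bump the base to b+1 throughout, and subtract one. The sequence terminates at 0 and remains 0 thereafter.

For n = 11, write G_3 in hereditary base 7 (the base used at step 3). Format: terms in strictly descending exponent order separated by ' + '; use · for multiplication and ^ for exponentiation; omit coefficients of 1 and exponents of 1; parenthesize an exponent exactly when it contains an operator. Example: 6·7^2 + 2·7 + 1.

2·7

i=0: 11 = 2·4 + 3 (b=4); 4→5: 2·5 + 3 = 13; 13−1 = 12
i=1: 12 = 2·5 + 2 (b=5); 5→6: 2·6 + 2 = 14; 14−1 = 13
i=2: 13 = 2·6 + 1 (b=6); 6→7: 2·7 + 1 = 15; 15−1 = 14
i=3: 14 = 2·7 (b=7); 7→8: 2·8 = 16; 16−1 = 15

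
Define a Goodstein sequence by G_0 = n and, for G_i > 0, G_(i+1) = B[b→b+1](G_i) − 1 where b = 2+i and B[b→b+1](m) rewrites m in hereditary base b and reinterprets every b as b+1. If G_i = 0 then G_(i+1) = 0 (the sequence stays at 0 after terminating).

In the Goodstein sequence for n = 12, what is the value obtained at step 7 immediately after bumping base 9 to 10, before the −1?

100000000212

(0) 12|_2 = 2^(2 + 1) + 2^2 ↦ 3^(3 + 1) + 3^3|_3 = 108 ⇒ 107
(1) 107|_3 = 3^(3 + 1) + 2·3^2 + 2·3 + 2 ↦ 4^(4 + 1) + 2·4^2 + 2·4 + 2|_4 = 1066 ⇒ 1065
(2) 1065|_4 = 4^(4 + 1) + 2·4^2 + 2·4 + 1 ↦ 5^(5 + 1) + 2·5^2 + 2·5 + 1|_5 = 15686 ⇒ 15685
(3) 15685|_5 = 5^(5 + 1) + 2·5^2 + 2·5 ↦ 6^(6 + 1) + 2·6^2 + 2·6|_6 = 280020 ⇒ 280019
(4) 280019|_6 = 6^(6 + 1) + 2·6^2 + 6 + 5 ↦ 7^(7 + 1) + 2·7^2 + 7 + 5|_7 = 5764911 ⇒ 5764910
(5) 5764910|_7 = 7^(7 + 1) + 2·7^2 + 7 + 4 ↦ 8^(8 + 1) + 2·8^2 + 8 + 4|_8 = 134217868 ⇒ 134217867
(6) 134217867|_8 = 8^(8 + 1) + 2·8^2 + 8 + 3 ↦ 9^(9 + 1) + 2·9^2 + 9 + 3|_9 = 3486784575 ⇒ 3486784574
(7) 3486784574|_9 = 9^(9 + 1) + 2·9^2 + 9 + 2 ↦ 10^(10 + 1) + 2·10^2 + 10 + 2|_10 = 100000000212 ⇒ 100000000211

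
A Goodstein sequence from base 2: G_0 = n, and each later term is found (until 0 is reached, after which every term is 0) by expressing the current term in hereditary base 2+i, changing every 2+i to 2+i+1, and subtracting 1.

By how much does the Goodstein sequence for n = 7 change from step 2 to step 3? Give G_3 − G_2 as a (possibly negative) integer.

G_0=7  [base 2] 2^2 + 2 + 1  →[2↦3]→  3^3 + 3 + 1 = 31  −1 ⇒ G_1=30
G_1=30  [base 3] 3^3 + 3  →[3↦4]→  4^4 + 4 = 260  −1 ⇒ G_2=259
G_2=259  [base 4] 4^4 + 3  →[4↦5]→  5^5 + 3 = 3128  −1 ⇒ G_3=3127

2868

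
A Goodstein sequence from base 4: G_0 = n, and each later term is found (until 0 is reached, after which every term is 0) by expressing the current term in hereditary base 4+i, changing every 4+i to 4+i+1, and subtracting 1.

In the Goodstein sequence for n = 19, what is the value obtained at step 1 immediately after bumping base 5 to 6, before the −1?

38

G_0=19  [base 4] 4^2 + 3  →[4↦5]→  5^2 + 3 = 28  −1 ⇒ G_1=27
G_1=27  [base 5] 5^2 + 2  →[5↦6]→  6^2 + 2 = 38  −1 ⇒ G_2=37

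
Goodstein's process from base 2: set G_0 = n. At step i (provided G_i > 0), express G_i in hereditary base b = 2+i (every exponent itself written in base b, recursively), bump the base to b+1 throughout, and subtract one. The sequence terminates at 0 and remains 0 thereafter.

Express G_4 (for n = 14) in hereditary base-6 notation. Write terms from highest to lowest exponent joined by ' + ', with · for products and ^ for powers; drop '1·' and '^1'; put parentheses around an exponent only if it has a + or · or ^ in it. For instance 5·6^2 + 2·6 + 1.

6^(6 + 1) + 5·6^5 + 5·6^4 + 5·6^3 + 5·6^2 + 5·6 + 5

G_0=14  [base 2] 2^(2 + 1) + 2^2 + 2  →[2↦3]→  3^(3 + 1) + 3^3 + 3 = 111  −1 ⇒ G_1=110
G_1=110  [base 3] 3^(3 + 1) + 3^3 + 2  →[3↦4]→  4^(4 + 1) + 4^4 + 2 = 1282  −1 ⇒ G_2=1281
G_2=1281  [base 4] 4^(4 + 1) + 4^4 + 1  →[4↦5]→  5^(5 + 1) + 5^5 + 1 = 18751  −1 ⇒ G_3=18750
G_3=18750  [base 5] 5^(5 + 1) + 5^5  →[5↦6]→  6^(6 + 1) + 6^6 = 326592  −1 ⇒ G_4=326591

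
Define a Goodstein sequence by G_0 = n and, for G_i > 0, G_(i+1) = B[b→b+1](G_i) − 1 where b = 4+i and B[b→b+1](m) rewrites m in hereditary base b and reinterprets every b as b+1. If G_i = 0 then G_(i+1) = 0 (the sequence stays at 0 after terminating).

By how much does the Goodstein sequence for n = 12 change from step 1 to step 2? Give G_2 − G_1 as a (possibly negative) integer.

base 4: 12 = 3·4; at 5: 3·5 = 15; next = 14
base 5: 14 = 2·5 + 4; at 6: 2·6 + 4 = 16; next = 15

1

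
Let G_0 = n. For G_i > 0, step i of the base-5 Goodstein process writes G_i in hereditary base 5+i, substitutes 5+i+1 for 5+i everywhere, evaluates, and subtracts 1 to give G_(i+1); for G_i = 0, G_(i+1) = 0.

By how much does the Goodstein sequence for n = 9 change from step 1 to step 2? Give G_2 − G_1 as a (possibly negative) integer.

[0] 9 ≡ 5 + 4 (base 5). Lift 6: 10. −1: 9.
[1] 9 ≡ 6 + 3 (base 6). Lift 7: 10. −1: 9.

0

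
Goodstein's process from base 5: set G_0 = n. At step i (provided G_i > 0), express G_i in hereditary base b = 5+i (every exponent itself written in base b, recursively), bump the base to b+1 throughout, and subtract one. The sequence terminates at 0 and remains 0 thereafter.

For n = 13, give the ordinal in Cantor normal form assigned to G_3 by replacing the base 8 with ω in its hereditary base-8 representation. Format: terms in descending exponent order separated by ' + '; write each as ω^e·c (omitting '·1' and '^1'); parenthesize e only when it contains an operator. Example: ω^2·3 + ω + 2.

ω·2

G_0 = 13. HB_5(13) = 2·5 + 3. Bump = 15. G_1 = 14.
G_1 = 14. HB_6(14) = 2·6 + 2. Bump = 16. G_2 = 15.
G_2 = 15. HB_7(15) = 2·7 + 1. Bump = 17. G_3 = 16.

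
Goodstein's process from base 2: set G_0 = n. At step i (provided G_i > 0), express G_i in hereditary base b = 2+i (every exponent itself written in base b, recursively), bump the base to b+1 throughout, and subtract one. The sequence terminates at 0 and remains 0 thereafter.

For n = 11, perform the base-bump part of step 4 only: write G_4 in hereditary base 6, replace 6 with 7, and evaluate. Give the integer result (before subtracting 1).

G_0=11  [base 2] 2^(2 + 1) + 2 + 1  →[2↦3]→  3^(3 + 1) + 3 + 1 = 85  −1 ⇒ G_1=84
G_1=84  [base 3] 3^(3 + 1) + 3  →[3↦4]→  4^(4 + 1) + 4 = 1028  −1 ⇒ G_2=1027
G_2=1027  [base 4] 4^(4 + 1) + 3  →[4↦5]→  5^(5 + 1) + 3 = 15628  −1 ⇒ G_3=15627
G_3=15627  [base 5] 5^(5 + 1) + 2  →[5↦6]→  6^(6 + 1) + 2 = 279938  −1 ⇒ G_4=279937
G_4=279937  [base 6] 6^(6 + 1) + 1  →[6↦7]→  7^(7 + 1) + 1 = 5764802  −1 ⇒ G_5=5764801

5764802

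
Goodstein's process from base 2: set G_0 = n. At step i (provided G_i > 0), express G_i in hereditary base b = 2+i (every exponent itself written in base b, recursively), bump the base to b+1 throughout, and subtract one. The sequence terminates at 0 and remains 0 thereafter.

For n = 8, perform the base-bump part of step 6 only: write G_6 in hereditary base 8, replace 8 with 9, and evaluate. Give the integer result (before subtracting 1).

774841152

base 2: 8 = 2^(2 + 1); at 3: 3^(3 + 1) = 81; next = 80
base 3: 80 = 2·3^3 + 2·3^2 + 2·3 + 2; at 4: 2·4^4 + 2·4^2 + 2·4 + 2 = 554; next = 553
base 4: 553 = 2·4^4 + 2·4^2 + 2·4 + 1; at 5: 2·5^5 + 2·5^2 + 2·5 + 1 = 6311; next = 6310
base 5: 6310 = 2·5^5 + 2·5^2 + 2·5; at 6: 2·6^6 + 2·6^2 + 2·6 = 93396; next = 93395
base 6: 93395 = 2·6^6 + 2·6^2 + 6 + 5; at 7: 2·7^7 + 2·7^2 + 7 + 5 = 1647196; next = 1647195
base 7: 1647195 = 2·7^7 + 2·7^2 + 7 + 4; at 8: 2·8^8 + 2·8^2 + 8 + 4 = 33554572; next = 33554571
base 8: 33554571 = 2·8^8 + 2·8^2 + 8 + 3; at 9: 2·9^9 + 2·9^2 + 9 + 3 = 774841152; next = 774841151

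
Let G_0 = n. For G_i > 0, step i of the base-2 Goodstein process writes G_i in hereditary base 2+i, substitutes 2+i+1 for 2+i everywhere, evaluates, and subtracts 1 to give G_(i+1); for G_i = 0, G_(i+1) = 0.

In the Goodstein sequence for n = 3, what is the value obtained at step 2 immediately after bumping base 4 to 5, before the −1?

3

base 2: 3 = 2 + 1; at 3: 3 + 1 = 4; next = 3
base 3: 3 = 3; at 4: 4 = 4; next = 3
base 4: 3 = 3; at 5: 3 = 3; next = 2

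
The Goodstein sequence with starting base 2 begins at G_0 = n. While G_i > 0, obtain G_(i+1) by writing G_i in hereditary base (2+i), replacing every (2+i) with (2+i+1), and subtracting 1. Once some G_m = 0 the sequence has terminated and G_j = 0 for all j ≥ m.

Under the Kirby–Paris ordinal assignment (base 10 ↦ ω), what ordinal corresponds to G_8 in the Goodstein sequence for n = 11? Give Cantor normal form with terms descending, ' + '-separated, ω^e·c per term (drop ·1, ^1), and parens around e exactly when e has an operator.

step 0: 11 = 2^(2 + 1) + 2 + 1; sub 3 for 2: 3^(3 + 1) + 3 + 1; = 85; G_1 = 85−1 = 84
step 1: 84 = 3^(3 + 1) + 3; sub 4 for 3: 4^(4 + 1) + 4; = 1028; G_2 = 1028−1 = 1027
step 2: 1027 = 4^(4 + 1) + 3; sub 5 for 4: 5^(5 + 1) + 3; = 15628; G_3 = 15628−1 = 15627
step 3: 15627 = 5^(5 + 1) + 2; sub 6 for 5: 6^(6 + 1) + 2; = 279938; G_4 = 279938−1 = 279937
step 4: 279937 = 6^(6 + 1) + 1; sub 7 for 6: 7^(7 + 1) + 1; = 5764802; G_5 = 5764802−1 = 5764801
step 5: 5764801 = 7^(7 + 1); sub 8 for 7: 8^(8 + 1); = 134217728; G_6 = 134217728−1 = 134217727
step 6: 134217727 = 7·8^8 + 7·8^7 + 7·8^6 + 7·8^5 + 7·8^4 + 7·8^3 + 7·8^2 + 7·8 + 7; sub 9 for 8: 7·9^9 + 7·9^7 + 7·9^6 + 7·9^5 + 7·9^4 + 7·9^3 + 7·9^2 + 7·9 + 7; = 2749609303; G_7 = 2749609303−1 = 2749609302
step 7: 2749609302 = 7·9^9 + 7·9^7 + 7·9^6 + 7·9^5 + 7·9^4 + 7·9^3 + 7·9^2 + 7·9 + 6; sub 10 for 9: 7·10^10 + 7·10^7 + 7·10^6 + 7·10^5 + 7·10^4 + 7·10^3 + 7·10^2 + 7·10 + 6; = 70077777776; G_8 = 70077777776−1 = 70077777775

ω^ω·7 + ω^7·7 + ω^6·7 + ω^5·7 + ω^4·7 + ω^3·7 + ω^2·7 + ω·7 + 5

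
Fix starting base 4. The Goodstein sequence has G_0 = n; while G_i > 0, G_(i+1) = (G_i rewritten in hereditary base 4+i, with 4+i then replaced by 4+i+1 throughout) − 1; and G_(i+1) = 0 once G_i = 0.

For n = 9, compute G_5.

11

i=0: 9 = 2·4 + 1 (b=4); 4→5: 2·5 + 1 = 11; 11−1 = 10
i=1: 10 = 2·5 (b=5); 5→6: 2·6 = 12; 12−1 = 11
i=2: 11 = 6 + 5 (b=6); 6→7: 7 + 5 = 12; 12−1 = 11
i=3: 11 = 7 + 4 (b=7); 7→8: 8 + 4 = 12; 12−1 = 11
i=4: 11 = 8 + 3 (b=8); 8→9: 9 + 3 = 12; 12−1 = 11
i=5: 11 = 9 + 2 (b=9); 9→10: 10 + 2 = 12; 12−1 = 11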